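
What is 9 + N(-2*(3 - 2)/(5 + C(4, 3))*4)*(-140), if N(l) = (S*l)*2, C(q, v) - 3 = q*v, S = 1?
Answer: 121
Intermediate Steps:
C(q, v) = 3 + q*v
N(l) = 2*l (N(l) = (1*l)*2 = l*2 = 2*l)
9 + N(-2*(3 - 2)/(5 + C(4, 3))*4)*(-140) = 9 + (2*(-2*(3 - 2)/(5 + (3 + 4*3))*4))*(-140) = 9 + (2*(-2/(5 + (3 + 12))*4))*(-140) = 9 + (2*(-2/(5 + 15)*4))*(-140) = 9 + (2*(-2/20*4))*(-140) = 9 + (2*(-2*1/20*4))*(-140) = 9 + (2*(-⅒*4))*(-140) = 9 + (2*(-⅖))*(-140) = 9 - ⅘*(-140) = 9 + 112 = 121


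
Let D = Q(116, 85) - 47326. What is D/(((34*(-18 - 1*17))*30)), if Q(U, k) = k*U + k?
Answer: 37381/35700 ≈ 1.0471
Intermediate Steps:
Q(U, k) = k + U*k (Q(U, k) = U*k + k = k + U*k)
D = -37381 (D = 85*(1 + 116) - 47326 = 85*117 - 47326 = 9945 - 47326 = -37381)
D/(((34*(-18 - 1*17))*30)) = -37381*1/(1020*(-18 - 1*17)) = -37381*1/(1020*(-18 - 17)) = -37381/((34*(-35))*30) = -37381/((-1190*30)) = -37381/(-35700) = -37381*(-1/35700) = 37381/35700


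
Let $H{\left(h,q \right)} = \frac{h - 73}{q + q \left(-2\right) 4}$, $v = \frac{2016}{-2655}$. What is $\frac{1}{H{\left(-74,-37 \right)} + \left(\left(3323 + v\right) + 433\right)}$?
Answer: $\frac{10915}{40982257} \approx 0.00026633$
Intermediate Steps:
$v = - \frac{224}{295}$ ($v = 2016 \left(- \frac{1}{2655}\right) = - \frac{224}{295} \approx -0.75932$)
$H{\left(h,q \right)} = - \frac{-73 + h}{7 q}$ ($H{\left(h,q \right)} = \frac{-73 + h}{q + - 2 q 4} = \frac{-73 + h}{q - 8 q} = \frac{-73 + h}{\left(-7\right) q} = \left(-73 + h\right) \left(- \frac{1}{7 q}\right) = - \frac{-73 + h}{7 q}$)
$\frac{1}{H{\left(-74,-37 \right)} + \left(\left(3323 + v\right) + 433\right)} = \frac{1}{\frac{73 - -74}{7 \left(-37\right)} + \left(\left(3323 - \frac{224}{295}\right) + 433\right)} = \frac{1}{\frac{1}{7} \left(- \frac{1}{37}\right) \left(73 + 74\right) + \left(\frac{980061}{295} + 433\right)} = \frac{1}{\frac{1}{7} \left(- \frac{1}{37}\right) 147 + \frac{1107796}{295}} = \frac{1}{- \frac{21}{37} + \frac{1107796}{295}} = \frac{1}{\frac{40982257}{10915}} = \frac{10915}{40982257}$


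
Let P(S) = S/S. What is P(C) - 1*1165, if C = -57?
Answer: -1164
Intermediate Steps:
P(S) = 1
P(C) - 1*1165 = 1 - 1*1165 = 1 - 1165 = -1164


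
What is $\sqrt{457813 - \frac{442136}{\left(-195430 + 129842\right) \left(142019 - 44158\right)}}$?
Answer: $\frac{\sqrt{1178789375087565154423835}}{1604626817} \approx 676.62$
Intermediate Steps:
$\sqrt{457813 - \frac{442136}{\left(-195430 + 129842\right) \left(142019 - 44158\right)}} = \sqrt{457813 - \frac{442136}{\left(-65588\right) 97861}} = \sqrt{457813 - \frac{442136}{-6418507268}} = \sqrt{457813 - - \frac{110534}{1604626817}} = \sqrt{457813 + \frac{110534}{1604626817}} = \sqrt{\frac{734619017081755}{1604626817}} = \frac{\sqrt{1178789375087565154423835}}{1604626817}$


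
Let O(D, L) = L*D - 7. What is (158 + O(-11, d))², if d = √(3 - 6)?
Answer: 22438 - 3322*I*√3 ≈ 22438.0 - 5753.9*I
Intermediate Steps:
d = I*√3 (d = √(-3) = I*√3 ≈ 1.732*I)
O(D, L) = -7 + D*L (O(D, L) = D*L - 7 = -7 + D*L)
(158 + O(-11, d))² = (158 + (-7 - 11*I*√3))² = (151 - 11*I*√3)²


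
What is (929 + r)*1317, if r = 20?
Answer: 1249833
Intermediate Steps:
(929 + r)*1317 = (929 + 20)*1317 = 949*1317 = 1249833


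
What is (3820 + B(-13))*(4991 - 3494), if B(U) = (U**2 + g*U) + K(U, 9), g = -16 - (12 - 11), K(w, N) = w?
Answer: 6282909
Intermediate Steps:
g = -17 (g = -16 - 1*1 = -16 - 1 = -17)
B(U) = U**2 - 16*U (B(U) = (U**2 - 17*U) + U = U**2 - 16*U)
(3820 + B(-13))*(4991 - 3494) = (3820 - 13*(-16 - 13))*(4991 - 3494) = (3820 - 13*(-29))*1497 = (3820 + 377)*1497 = 4197*1497 = 6282909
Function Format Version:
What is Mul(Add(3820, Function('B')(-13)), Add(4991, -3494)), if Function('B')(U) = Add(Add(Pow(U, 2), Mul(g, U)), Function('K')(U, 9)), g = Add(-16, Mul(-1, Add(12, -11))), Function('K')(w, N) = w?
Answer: 6282909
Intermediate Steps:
g = -17 (g = Add(-16, Mul(-1, 1)) = Add(-16, -1) = -17)
Function('B')(U) = Add(Pow(U, 2), Mul(-16, U)) (Function('B')(U) = Add(Add(Pow(U, 2), Mul(-17, U)), U) = Add(Pow(U, 2), Mul(-16, U)))
Mul(Add(3820, Function('B')(-13)), Add(4991, -3494)) = Mul(Add(3820, Mul(-13, Add(-16, -13))), Add(4991, -3494)) = Mul(Add(3820, Mul(-13, -29)), 1497) = Mul(Add(3820, 377), 1497) = Mul(4197, 1497) = 6282909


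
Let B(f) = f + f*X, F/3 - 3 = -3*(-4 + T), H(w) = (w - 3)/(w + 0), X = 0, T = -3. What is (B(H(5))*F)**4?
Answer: 429981696/625 ≈ 6.8797e+5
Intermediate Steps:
H(w) = (-3 + w)/w
F = 72 (F = 9 + 3*(-3*(-4 - 3)) = 9 + 3*(-3*(-7)) = 9 + 3*21 = 9 + 63 = 72)
B(f) = f (B(f) = f + f*0 = f + 0 = f)
(B(H(5))*F)**4 = (((-3 + 5)/5)*72)**4 = (((1/5)*2)*72)**4 = ((2/5)*72)**4 = (144/5)**4 = 429981696/625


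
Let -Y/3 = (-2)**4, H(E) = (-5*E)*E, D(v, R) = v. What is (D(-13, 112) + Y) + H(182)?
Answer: -165681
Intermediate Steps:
H(E) = -5*E**2
Y = -48 (Y = -3*(-2)**4 = -3*16 = -48)
(D(-13, 112) + Y) + H(182) = (-13 - 48) - 5*182**2 = -61 - 5*33124 = -61 - 165620 = -165681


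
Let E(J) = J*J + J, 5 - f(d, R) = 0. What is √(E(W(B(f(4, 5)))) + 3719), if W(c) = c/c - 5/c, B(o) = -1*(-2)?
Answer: √14879/2 ≈ 60.990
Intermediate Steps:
f(d, R) = 5 (f(d, R) = 5 - 1*0 = 5 + 0 = 5)
B(o) = 2
W(c) = 1 - 5/c
E(J) = J + J² (E(J) = J² + J = J + J²)
√(E(W(B(f(4, 5)))) + 3719) = √(((-5 + 2)/2)*(1 + (-5 + 2)/2) + 3719) = √(((½)*(-3))*(1 + (½)*(-3)) + 3719) = √(-3*(1 - 3/2)/2 + 3719) = √(-3/2*(-½) + 3719) = √(¾ + 3719) = √(14879/4) = √14879/2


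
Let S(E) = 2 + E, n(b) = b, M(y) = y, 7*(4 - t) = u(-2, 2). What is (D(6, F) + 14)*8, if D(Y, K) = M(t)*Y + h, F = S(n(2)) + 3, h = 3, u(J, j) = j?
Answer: 2200/7 ≈ 314.29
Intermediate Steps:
t = 26/7 (t = 4 - 1/7*2 = 4 - 2/7 = 26/7 ≈ 3.7143)
F = 7 (F = (2 + 2) + 3 = 4 + 3 = 7)
D(Y, K) = 3 + 26*Y/7 (D(Y, K) = 26*Y/7 + 3 = 3 + 26*Y/7)
(D(6, F) + 14)*8 = ((3 + (26/7)*6) + 14)*8 = ((3 + 156/7) + 14)*8 = (177/7 + 14)*8 = (275/7)*8 = 2200/7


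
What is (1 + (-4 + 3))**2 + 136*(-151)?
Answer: -20536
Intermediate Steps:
(1 + (-4 + 3))**2 + 136*(-151) = (1 - 1)**2 - 20536 = 0**2 - 20536 = 0 - 20536 = -20536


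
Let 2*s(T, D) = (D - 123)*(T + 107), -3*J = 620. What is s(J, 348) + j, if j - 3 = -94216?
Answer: -210851/2 ≈ -1.0543e+5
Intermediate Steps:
J = -620/3 (J = -⅓*620 = -620/3 ≈ -206.67)
j = -94213 (j = 3 - 94216 = -94213)
s(T, D) = (-123 + D)*(107 + T)/2 (s(T, D) = ((D - 123)*(T + 107))/2 = ((-123 + D)*(107 + T))/2 = (-123 + D)*(107 + T)/2)
s(J, 348) + j = (-13161/2 - 123/2*(-620/3) + (107/2)*348 + (½)*348*(-620/3)) - 94213 = (-13161/2 + 12710 + 18618 - 35960) - 94213 = -22425/2 - 94213 = -210851/2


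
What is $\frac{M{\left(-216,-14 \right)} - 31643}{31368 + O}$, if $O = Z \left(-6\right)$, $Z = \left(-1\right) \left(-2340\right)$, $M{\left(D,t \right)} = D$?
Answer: $- \frac{31859}{17328} \approx -1.8386$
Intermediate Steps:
$Z = 2340$
$O = -14040$ ($O = 2340 \left(-6\right) = -14040$)
$\frac{M{\left(-216,-14 \right)} - 31643}{31368 + O} = \frac{-216 - 31643}{31368 - 14040} = - \frac{31859}{17328}$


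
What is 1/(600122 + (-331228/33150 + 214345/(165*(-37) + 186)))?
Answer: 641225/384783601753 ≈ 1.6665e-6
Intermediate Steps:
1/(600122 + (-331228/33150 + 214345/(165*(-37) + 186))) = 1/(600122 + (-331228*1/33150 + 214345/(-6105 + 186))) = 1/(600122 + (-9742/975 + 214345/(-5919))) = 1/(600122 + (-9742/975 + 214345*(-1/5919))) = 1/(600122 + (-9742/975 - 214345/5919)) = 1/(600122 - 29627697/641225) = 1/(384783601753/641225) = 641225/384783601753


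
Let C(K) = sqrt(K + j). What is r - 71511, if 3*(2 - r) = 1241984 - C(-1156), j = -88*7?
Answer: -1456511/3 + 2*I*sqrt(443)/3 ≈ -4.855e+5 + 14.032*I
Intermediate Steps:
j = -616
C(K) = sqrt(-616 + K) (C(K) = sqrt(K - 616) = sqrt(-616 + K))
r = -1241978/3 + 2*I*sqrt(443)/3 (r = 2 - (1241984 - sqrt(-616 - 1156))/3 = 2 - (1241984 - sqrt(-1772))/3 = 2 - (1241984 - 2*I*sqrt(443))/3 = 2 + (-1241984/3 + 2*I*sqrt(443)/3) = -1241978/3 + 2*I*sqrt(443)/3 ≈ -4.1399e+5 + 14.032*I)
r - 71511 = (-1241978/3 + 2*I*sqrt(443)/3) - 71511 = -1456511/3 + 2*I*sqrt(443)/3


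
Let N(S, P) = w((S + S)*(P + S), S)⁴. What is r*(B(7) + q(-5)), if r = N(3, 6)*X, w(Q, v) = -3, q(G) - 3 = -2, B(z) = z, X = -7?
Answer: -4536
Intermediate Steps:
q(G) = 1 (q(G) = 3 - 2 = 1)
N(S, P) = 81 (N(S, P) = (-3)⁴ = 81)
r = -567 (r = 81*(-7) = -567)
r*(B(7) + q(-5)) = -567*(7 + 1) = -567*8 = -4536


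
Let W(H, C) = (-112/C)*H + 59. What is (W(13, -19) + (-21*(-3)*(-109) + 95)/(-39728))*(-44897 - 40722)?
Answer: -2194152205289/188708 ≈ -1.1627e+7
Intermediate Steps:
W(H, C) = 59 - 112*H/C (W(H, C) = -112*H/C + 59 = 59 - 112*H/C)
(W(13, -19) + (-21*(-3)*(-109) + 95)/(-39728))*(-44897 - 40722) = ((59 - 112*13/(-19)) + (-21*(-3)*(-109) + 95)/(-39728))*(-44897 - 40722) = ((59 - 112*13*(-1/19)) + (63*(-109) + 95)*(-1/39728))*(-85619) = ((59 + 1456/19) + (-6867 + 95)*(-1/39728))*(-85619) = (2577/19 - 6772*(-1/39728))*(-85619) = (2577/19 + 1693/9932)*(-85619) = (25626931/188708)*(-85619) = -2194152205289/188708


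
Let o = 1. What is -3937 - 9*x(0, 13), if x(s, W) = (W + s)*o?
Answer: -4054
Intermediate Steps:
x(s, W) = W + s (x(s, W) = (W + s)*1 = W + s)
-3937 - 9*x(0, 13) = -3937 - 9*(13 + 0) = -3937 - 9*13 = -3937 - 1*117 = -3937 - 117 = -4054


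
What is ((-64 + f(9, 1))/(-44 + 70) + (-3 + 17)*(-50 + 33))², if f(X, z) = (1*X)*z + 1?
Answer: 9740641/169 ≈ 57637.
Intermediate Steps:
f(X, z) = 1 + X*z (f(X, z) = X*z + 1 = 1 + X*z)
((-64 + f(9, 1))/(-44 + 70) + (-3 + 17)*(-50 + 33))² = ((-64 + (1 + 9*1))/(-44 + 70) + (-3 + 17)*(-50 + 33))² = ((-64 + (1 + 9))/26 + 14*(-17))² = ((-64 + 10)*(1/26) - 238)² = (-54*1/26 - 238)² = (-27/13 - 238)² = (-3121/13)² = 9740641/169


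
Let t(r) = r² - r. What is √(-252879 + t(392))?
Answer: I*√99607 ≈ 315.61*I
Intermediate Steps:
√(-252879 + t(392)) = √(-252879 + 392*(-1 + 392)) = √(-252879 + 392*391) = √(-252879 + 153272) = √(-99607) = I*√99607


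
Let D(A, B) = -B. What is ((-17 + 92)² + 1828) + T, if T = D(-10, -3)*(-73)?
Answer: 7234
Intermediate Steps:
T = -219 (T = -1*(-3)*(-73) = 3*(-73) = -219)
((-17 + 92)² + 1828) + T = ((-17 + 92)² + 1828) - 219 = (75² + 1828) - 219 = (5625 + 1828) - 219 = 7453 - 219 = 7234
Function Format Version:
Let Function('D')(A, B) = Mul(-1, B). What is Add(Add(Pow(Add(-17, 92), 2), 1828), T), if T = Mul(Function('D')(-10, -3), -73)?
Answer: 7234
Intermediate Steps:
T = -219 (T = Mul(Mul(-1, -3), -73) = Mul(3, -73) = -219)
Add(Add(Pow(Add(-17, 92), 2), 1828), T) = Add(Add(Pow(Add(-17, 92), 2), 1828), -219) = Add(Add(Pow(75, 2), 1828), -219) = Add(Add(5625, 1828), -219) = Add(7453, -219) = 7234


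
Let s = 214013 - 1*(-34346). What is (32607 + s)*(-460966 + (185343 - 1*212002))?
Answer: -137006045750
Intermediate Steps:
s = 248359 (s = 214013 + 34346 = 248359)
(32607 + s)*(-460966 + (185343 - 1*212002)) = (32607 + 248359)*(-460966 + (185343 - 1*212002)) = 280966*(-460966 + (185343 - 212002)) = 280966*(-460966 - 26659) = 280966*(-487625) = -137006045750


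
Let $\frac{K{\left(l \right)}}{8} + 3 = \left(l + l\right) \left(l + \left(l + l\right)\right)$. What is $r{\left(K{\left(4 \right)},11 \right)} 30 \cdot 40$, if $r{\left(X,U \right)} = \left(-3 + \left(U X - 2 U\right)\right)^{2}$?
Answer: $79883137200$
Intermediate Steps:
$K{\left(l \right)} = -24 + 48 l^{2}$ ($K{\left(l \right)} = -24 + 8 \left(l + l\right) \left(l + \left(l + l\right)\right) = -24 + 8 \cdot 2 l \left(l + 2 l\right) = -24 + 8 \cdot 2 l 3 l = -24 + 8 \cdot 6 l^{2} = -24 + 48 l^{2}$)
$r{\left(X,U \right)} = \left(-3 - 2 U + U X\right)^{2}$ ($r{\left(X,U \right)} = \left(-3 + \left(- 2 U + U X\right)\right)^{2} = \left(-3 - 2 U + U X\right)^{2}$)
$r{\left(K{\left(4 \right)},11 \right)} 30 \cdot 40 = \left(3 + 2 \cdot 11 - 11 \left(-24 + 48 \cdot 4^{2}\right)\right)^{2} \cdot 30 \cdot 40 = \left(3 + 22 - 11 \left(-24 + 48 \cdot 16\right)\right)^{2} \cdot 30 \cdot 40 = \left(3 + 22 - 11 \left(-24 + 768\right)\right)^{2} \cdot 30 \cdot 40 = \left(3 + 22 - 11 \cdot 744\right)^{2} \cdot 30 \cdot 40 = \left(3 + 22 - 8184\right)^{2} \cdot 30 \cdot 40 = \left(-8159\right)^{2} \cdot 30 \cdot 40 = 66569281 \cdot 30 \cdot 40 = 1997078430 \cdot 40 = 79883137200$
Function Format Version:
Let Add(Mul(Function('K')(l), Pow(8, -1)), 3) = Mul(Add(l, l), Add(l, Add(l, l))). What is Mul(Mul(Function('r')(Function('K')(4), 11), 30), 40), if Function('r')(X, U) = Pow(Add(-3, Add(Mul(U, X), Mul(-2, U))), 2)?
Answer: 79883137200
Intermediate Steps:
Function('K')(l) = Add(-24, Mul(48, Pow(l, 2))) (Function('K')(l) = Add(-24, Mul(8, Mul(Add(l, l), Add(l, Add(l, l))))) = Add(-24, Mul(8, Mul(Mul(2, l), Add(l, Mul(2, l))))) = Add(-24, Mul(8, Mul(Mul(2, l), Mul(3, l)))) = Add(-24, Mul(8, Mul(6, Pow(l, 2)))) = Add(-24, Mul(48, Pow(l, 2))))
Function('r')(X, U) = Pow(Add(-3, Mul(-2, U), Mul(U, X)), 2) (Function('r')(X, U) = Pow(Add(-3, Add(Mul(-2, U), Mul(U, X))), 2) = Pow(Add(-3, Mul(-2, U), Mul(U, X)), 2))
Mul(Mul(Function('r')(Function('K')(4), 11), 30), 40) = Mul(Mul(Pow(Add(3, Mul(2, 11), Mul(-1, 11, Add(-24, Mul(48, Pow(4, 2))))), 2), 30), 40) = Mul(Mul(Pow(Add(3, 22, Mul(-1, 11, Add(-24, Mul(48, 16)))), 2), 30), 40) = Mul(Mul(Pow(Add(3, 22, Mul(-1, 11, Add(-24, 768))), 2), 30), 40) = Mul(Mul(Pow(Add(3, 22, Mul(-1, 11, 744)), 2), 30), 40) = Mul(Mul(Pow(Add(3, 22, -8184), 2), 30), 40) = Mul(Mul(Pow(-8159, 2), 30), 40) = Mul(Mul(66569281, 30), 40) = Mul(1997078430, 40) = 79883137200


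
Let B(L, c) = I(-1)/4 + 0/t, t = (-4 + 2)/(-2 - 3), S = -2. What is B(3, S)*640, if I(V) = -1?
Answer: -160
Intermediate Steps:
t = ⅖ (t = -2/(-5) = -2*(-⅕) = ⅖ ≈ 0.40000)
B(L, c) = -¼ (B(L, c) = -1/4 + 0/(⅖) = -1*¼ + 0*(5/2) = -¼ + 0 = -¼)
B(3, S)*640 = -¼*640 = -160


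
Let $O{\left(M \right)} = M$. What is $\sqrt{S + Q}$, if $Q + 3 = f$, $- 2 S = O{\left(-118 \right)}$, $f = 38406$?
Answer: $\sqrt{38462} \approx 196.12$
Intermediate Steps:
$S = 59$ ($S = \left(- \frac{1}{2}\right) \left(-118\right) = 59$)
$Q = 38403$ ($Q = -3 + 38406 = 38403$)
$\sqrt{S + Q} = \sqrt{59 + 38403} = \sqrt{38462}$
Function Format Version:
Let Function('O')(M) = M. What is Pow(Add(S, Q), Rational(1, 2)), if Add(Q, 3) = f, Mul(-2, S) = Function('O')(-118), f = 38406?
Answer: Pow(38462, Rational(1, 2)) ≈ 196.12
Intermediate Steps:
S = 59 (S = Mul(Rational(-1, 2), -118) = 59)
Q = 38403 (Q = Add(-3, 38406) = 38403)
Pow(Add(S, Q), Rational(1, 2)) = Pow(Add(59, 38403), Rational(1, 2)) = Pow(38462, Rational(1, 2))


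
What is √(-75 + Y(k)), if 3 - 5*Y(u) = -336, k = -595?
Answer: 6*I*√5/5 ≈ 2.6833*I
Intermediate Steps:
Y(u) = 339/5 (Y(u) = ⅗ - ⅕*(-336) = ⅗ + 336/5 = 339/5)
√(-75 + Y(k)) = √(-75 + 339/5) = √(-36/5) = 6*I*√5/5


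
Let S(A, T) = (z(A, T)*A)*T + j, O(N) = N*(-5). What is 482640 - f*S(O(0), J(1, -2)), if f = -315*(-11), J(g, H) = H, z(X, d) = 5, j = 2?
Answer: 475710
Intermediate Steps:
O(N) = -5*N
S(A, T) = 2 + 5*A*T (S(A, T) = (5*A)*T + 2 = 5*A*T + 2 = 2 + 5*A*T)
f = 3465
482640 - f*S(O(0), J(1, -2)) = 482640 - 3465*(2 + 5*(-5*0)*(-2)) = 482640 - 3465*(2 + 5*0*(-2)) = 482640 - 3465*(2 + 0) = 482640 - 3465*2 = 482640 - 1*6930 = 482640 - 6930 = 475710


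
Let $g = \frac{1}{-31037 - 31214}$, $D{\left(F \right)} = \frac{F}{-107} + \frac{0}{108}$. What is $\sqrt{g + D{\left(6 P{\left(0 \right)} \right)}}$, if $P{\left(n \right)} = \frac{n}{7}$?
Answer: $\frac{i \sqrt{62251}}{62251} \approx 0.004008 i$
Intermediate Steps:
$P{\left(n \right)} = \frac{n}{7}$ ($P{\left(n \right)} = n \frac{1}{7} = \frac{n}{7}$)
$D{\left(F \right)} = - \frac{F}{107}$ ($D{\left(F \right)} = F \left(- \frac{1}{107}\right) + 0 \cdot \frac{1}{108} = - \frac{F}{107} + 0 = - \frac{F}{107}$)
$g = - \frac{1}{62251}$ ($g = \frac{1}{-62251} = - \frac{1}{62251} \approx -1.6064 \cdot 10^{-5}$)
$\sqrt{g + D{\left(6 P{\left(0 \right)} \right)}} = \sqrt{- \frac{1}{62251} - \frac{6 \cdot \frac{1}{7} \cdot 0}{107}} = \sqrt{- \frac{1}{62251} - \frac{6 \cdot 0}{107}} = \sqrt{- \frac{1}{62251} - 0} = \sqrt{- \frac{1}{62251} + 0} = \sqrt{- \frac{1}{62251}} = \frac{i \sqrt{62251}}{62251}$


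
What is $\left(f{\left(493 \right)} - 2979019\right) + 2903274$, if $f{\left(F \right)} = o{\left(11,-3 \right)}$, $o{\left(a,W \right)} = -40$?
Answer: $-75785$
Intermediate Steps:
$f{\left(F \right)} = -40$
$\left(f{\left(493 \right)} - 2979019\right) + 2903274 = \left(-40 - 2979019\right) + 2903274 = -2979059 + 2903274 = -75785$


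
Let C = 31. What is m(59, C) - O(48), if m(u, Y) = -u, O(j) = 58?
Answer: -117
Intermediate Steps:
m(59, C) - O(48) = -1*59 - 1*58 = -59 - 58 = -117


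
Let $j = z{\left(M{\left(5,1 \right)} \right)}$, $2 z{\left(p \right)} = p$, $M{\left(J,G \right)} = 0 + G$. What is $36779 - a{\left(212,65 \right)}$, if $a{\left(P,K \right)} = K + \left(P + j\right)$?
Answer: $\frac{73003}{2} \approx 36502.0$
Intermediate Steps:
$M{\left(J,G \right)} = G$
$z{\left(p \right)} = \frac{p}{2}$
$j = \frac{1}{2}$ ($j = \frac{1}{2} \cdot 1 = \frac{1}{2} \approx 0.5$)
$a{\left(P,K \right)} = \frac{1}{2} + K + P$ ($a{\left(P,K \right)} = K + \left(P + \frac{1}{2}\right) = K + \left(\frac{1}{2} + P\right) = \frac{1}{2} + K + P$)
$36779 - a{\left(212,65 \right)} = 36779 - \left(\frac{1}{2} + 65 + 212\right) = 36779 - \frac{555}{2} = \frac{73003}{2}$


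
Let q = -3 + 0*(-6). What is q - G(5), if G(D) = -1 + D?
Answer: -7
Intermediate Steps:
q = -3 (q = -3 + 0 = -3)
q - G(5) = -3 - (-1 + 5) = -3 - 1*4 = -3 - 4 = -7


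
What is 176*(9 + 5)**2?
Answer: 34496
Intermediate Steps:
176*(9 + 5)**2 = 176*14**2 = 176*196 = 34496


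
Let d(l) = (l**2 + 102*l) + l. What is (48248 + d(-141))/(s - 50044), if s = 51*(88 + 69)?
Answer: -53606/42037 ≈ -1.2752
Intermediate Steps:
s = 8007 (s = 51*157 = 8007)
d(l) = l**2 + 103*l
(48248 + d(-141))/(s - 50044) = (48248 - 141*(103 - 141))/(8007 - 50044) = (48248 - 141*(-38))/(-42037) = (48248 + 5358)*(-1/42037) = 53606*(-1/42037) = -53606/42037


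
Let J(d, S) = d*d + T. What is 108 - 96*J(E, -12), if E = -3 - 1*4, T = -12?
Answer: -3444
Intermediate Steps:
E = -7 (E = -3 - 4 = -7)
J(d, S) = -12 + d² (J(d, S) = d*d - 12 = d² - 12 = -12 + d²)
108 - 96*J(E, -12) = 108 - 96*(-12 + (-7)²) = 108 - 96*(-12 + 49) = 108 - 96*37 = 108 - 3552 = -3444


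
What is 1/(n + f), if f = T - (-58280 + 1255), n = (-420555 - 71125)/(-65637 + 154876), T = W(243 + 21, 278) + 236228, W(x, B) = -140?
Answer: 89239/26156619327 ≈ 3.4117e-6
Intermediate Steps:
T = 236088 (T = -140 + 236228 = 236088)
n = -491680/89239 ≈ -5.5097
f = 293113 (f = 236088 - (-58280 + 1255) = 236088 - 1*(-57025) = 236088 + 57025 = 293113)
1/(n + f) = 1/(-491680/89239 + 293113) = 1/(26156619327/89239) = 89239/26156619327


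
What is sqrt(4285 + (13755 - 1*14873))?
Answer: sqrt(3167) ≈ 56.276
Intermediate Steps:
sqrt(4285 + (13755 - 1*14873)) = sqrt(4285 + (13755 - 14873)) = sqrt(4285 - 1118) = sqrt(3167)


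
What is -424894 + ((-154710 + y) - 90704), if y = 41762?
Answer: -628546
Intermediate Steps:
-424894 + ((-154710 + y) - 90704) = -424894 + ((-154710 + 41762) - 90704) = -424894 + (-112948 - 90704) = -424894 - 203652 = -628546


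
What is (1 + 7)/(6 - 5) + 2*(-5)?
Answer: -2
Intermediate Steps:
(1 + 7)/(6 - 5) + 2*(-5) = 8/1 - 10 = 8*1 - 10 = 8 - 10 = -2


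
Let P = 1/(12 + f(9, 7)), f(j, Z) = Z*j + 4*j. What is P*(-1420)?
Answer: -1420/111 ≈ -12.793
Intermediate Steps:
f(j, Z) = 4*j + Z*j
P = 1/111 (P = 1/(12 + 9*(4 + 7)) = 1/(12 + 9*11) = 1/(12 + 99) = 1/111 ≈ 0.0090090)
P*(-1420) = (1/111)*(-1420) = -1420/111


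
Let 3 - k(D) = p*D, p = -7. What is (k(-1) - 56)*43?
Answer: -2580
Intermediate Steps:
k(D) = 3 + 7*D (k(D) = 3 - (-7)*D = 3 + 7*D)
(k(-1) - 56)*43 = ((3 + 7*(-1)) - 56)*43 = ((3 - 7) - 56)*43 = (-4 - 56)*43 = -60*43 = -2580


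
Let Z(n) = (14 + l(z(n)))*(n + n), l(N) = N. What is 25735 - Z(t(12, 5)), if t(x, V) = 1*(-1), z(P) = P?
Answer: 25761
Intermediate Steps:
t(x, V) = -1
Z(n) = 2*n*(14 + n) (Z(n) = (14 + n)*(n + n) = (14 + n)*(2*n) = 2*n*(14 + n))
25735 - Z(t(12, 5)) = 25735 - 2*(-1)*(14 - 1) = 25735 - 2*(-1)*13 = 25735 - 1*(-26) = 25735 + 26 = 25761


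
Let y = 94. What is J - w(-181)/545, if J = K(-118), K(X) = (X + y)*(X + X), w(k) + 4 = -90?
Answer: 3086974/545 ≈ 5664.2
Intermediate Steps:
w(k) = -94 (w(k) = -4 - 90 = -94)
K(X) = 2*X*(94 + X) (K(X) = (X + 94)*(X + X) = (94 + X)*(2*X) = 2*X*(94 + X))
J = 5664 (J = 2*(-118)*(94 - 118) = 2*(-118)*(-24) = 5664)
J - w(-181)/545 = 5664 - (-94)/545 = 5664 - 1*(-94/545) = 5664 + 94/545 = 3086974/545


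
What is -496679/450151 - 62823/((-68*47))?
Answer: 26692450189/1438682596 ≈ 18.553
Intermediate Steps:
-496679/450151 - 62823/((-68*47)) = -496679*1/450151 - 62823/(-3196) = -496679/450151 - 62823*(-1/3196) = -496679/450151 + 62823/3196 = 26692450189/1438682596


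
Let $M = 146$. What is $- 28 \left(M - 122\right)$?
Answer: $-672$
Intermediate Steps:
$- 28 \left(M - 122\right) = - 28 \left(146 - 122\right) = \left(-28\right) 24 = -672$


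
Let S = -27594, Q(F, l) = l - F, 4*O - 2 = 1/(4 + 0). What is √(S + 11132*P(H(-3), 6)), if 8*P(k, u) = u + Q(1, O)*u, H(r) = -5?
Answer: 9*I*√4523/4 ≈ 151.32*I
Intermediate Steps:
O = 9/16 (O = ½ + 1/(4*(4 + 0)) = ½ + (¼)/4 = ½ + (¼)*(¼) = ½ + 1/16 = 9/16 ≈ 0.56250)
P(k, u) = 9*u/128 (P(k, u) = (u + (9/16 - 1*1)*u)/8 = (u + (9/16 - 1)*u)/8 = (u - 7*u/16)/8 = (9*u/16)/8 = 9*u/128)
√(S + 11132*P(H(-3), 6)) = √(-27594 + 11132*((9/128)*6)) = √(-27594 + 11132*(27/64)) = √(-27594 + 75141/16) = √(-366363/16) = 9*I*√4523/4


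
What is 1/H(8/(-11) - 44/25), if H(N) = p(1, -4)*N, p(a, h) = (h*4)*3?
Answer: 275/32832 ≈ 0.0083760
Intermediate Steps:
p(a, h) = 12*h (p(a, h) = (4*h)*3 = 12*h)
H(N) = -48*N (H(N) = (12*(-4))*N = -48*N)
1/H(8/(-11) - 44/25) = 1/(-48*(8/(-11) - 44/25)) = 1/(-48*(8*(-1/11) - 44*1/25)) = 1/(-48*(-8/11 - 44/25)) = 1/(-48*(-684/275)) = 1/(32832/275) = 275/32832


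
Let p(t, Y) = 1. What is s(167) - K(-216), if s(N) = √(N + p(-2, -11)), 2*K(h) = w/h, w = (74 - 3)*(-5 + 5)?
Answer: 2*√42 ≈ 12.961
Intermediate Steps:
w = 0 (w = 71*0 = 0)
K(h) = 0 (K(h) = (0/h)/2 = (½)*0 = 0)
s(N) = √(1 + N) (s(N) = √(N + 1) = √(1 + N))
s(167) - K(-216) = √(1 + 167) - 1*0 = √168 + 0 = 2*√42 + 0 = 2*√42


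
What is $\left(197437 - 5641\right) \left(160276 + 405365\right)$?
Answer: $108487681236$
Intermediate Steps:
$\left(197437 - 5641\right) \left(160276 + 405365\right) = 191796 \cdot 565641 = 108487681236$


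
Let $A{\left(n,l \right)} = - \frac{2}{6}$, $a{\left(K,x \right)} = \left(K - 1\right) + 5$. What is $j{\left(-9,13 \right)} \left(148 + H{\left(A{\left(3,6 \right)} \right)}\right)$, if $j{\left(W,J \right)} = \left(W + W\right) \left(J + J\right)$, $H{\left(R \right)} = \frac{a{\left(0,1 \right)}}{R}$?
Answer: $-63648$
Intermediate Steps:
$a{\left(K,x \right)} = 4 + K$ ($a{\left(K,x \right)} = \left(-1 + K\right) + 5 = 4 + K$)
$A{\left(n,l \right)} = - \frac{1}{3}$ ($A{\left(n,l \right)} = \left(-2\right) \frac{1}{6} = - \frac{1}{3}$)
$H{\left(R \right)} = \frac{4}{R}$ ($H{\left(R \right)} = \frac{4 + 0}{R} = \frac{4}{R}$)
$j{\left(W,J \right)} = 4 J W$ ($j{\left(W,J \right)} = 2 W 2 J = 4 J W$)
$j{\left(-9,13 \right)} \left(148 + H{\left(A{\left(3,6 \right)} \right)}\right) = 4 \cdot 13 \left(-9\right) \left(148 + \frac{4}{- \frac{1}{3}}\right) = - 468 \left(148 + 4 \left(-3\right)\right) = - 468 \left(148 - 12\right) = \left(-468\right) 136 = -63648$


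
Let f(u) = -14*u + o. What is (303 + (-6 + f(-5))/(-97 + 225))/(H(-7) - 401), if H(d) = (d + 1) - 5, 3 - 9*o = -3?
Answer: -58273/79104 ≈ -0.73666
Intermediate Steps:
o = ⅔ (o = ⅓ - ⅑*(-3) = ⅓ + ⅓ = ⅔ ≈ 0.66667)
H(d) = -4 + d (H(d) = (1 + d) - 5 = -4 + d)
f(u) = ⅔ - 14*u (f(u) = -14*u + ⅔ = ⅔ - 14*u)
(303 + (-6 + f(-5))/(-97 + 225))/(H(-7) - 401) = (303 + (-6 + (⅔ - 14*(-5)))/(-97 + 225))/((-4 - 7) - 401) = (303 + (-6 + (⅔ + 70))/128)/(-11 - 401) = (303 + (-6 + 212/3)*(1/128))/(-412) = (303 + (194/3)*(1/128))*(-1/412) = (303 + 97/192)*(-1/412) = (58273/192)*(-1/412) = -58273/79104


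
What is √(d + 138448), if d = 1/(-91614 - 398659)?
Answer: √33278415495820719/490273 ≈ 372.09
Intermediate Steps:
d = -1/490273 (d = 1/(-490273) = -1/490273 ≈ -2.0397e-6)
√(d + 138448) = √(-1/490273 + 138448) = √(67877316303/490273) = √33278415495820719/490273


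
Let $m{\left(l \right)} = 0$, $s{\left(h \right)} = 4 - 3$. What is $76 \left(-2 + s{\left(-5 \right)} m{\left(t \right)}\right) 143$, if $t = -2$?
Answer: $-21736$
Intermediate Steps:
$s{\left(h \right)} = 1$
$76 \left(-2 + s{\left(-5 \right)} m{\left(t \right)}\right) 143 = 76 \left(-2 + 1 \cdot 0\right) 143 = 76 \left(-2 + 0\right) 143 = 76 \left(-2\right) 143 = \left(-152\right) 143 = -21736$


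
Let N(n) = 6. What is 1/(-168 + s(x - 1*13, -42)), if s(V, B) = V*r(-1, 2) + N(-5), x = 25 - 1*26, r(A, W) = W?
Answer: -1/190 ≈ -0.0052632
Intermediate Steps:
x = -1 (x = 25 - 26 = -1)
s(V, B) = 6 + 2*V (s(V, B) = V*2 + 6 = 2*V + 6 = 6 + 2*V)
1/(-168 + s(x - 1*13, -42)) = 1/(-168 + (6 + 2*(-1 - 1*13))) = 1/(-168 + (6 + 2*(-1 - 13))) = 1/(-168 + (6 + 2*(-14))) = 1/(-168 + (6 - 28)) = 1/(-168 - 22) = 1/(-190) = -1/190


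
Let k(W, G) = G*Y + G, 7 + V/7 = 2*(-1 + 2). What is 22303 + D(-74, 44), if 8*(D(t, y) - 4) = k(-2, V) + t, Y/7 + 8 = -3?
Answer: 90521/4 ≈ 22630.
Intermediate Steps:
Y = -77 (Y = -56 + 7*(-3) = -56 - 21 = -77)
V = -35 (V = -49 + 7*(2*(-1 + 2)) = -49 + 7*(2*1) = -49 + 7*2 = -49 + 14 = -35)
k(W, G) = -76*G (k(W, G) = G*(-77) + G = -77*G + G = -76*G)
D(t, y) = 673/2 + t/8 (D(t, y) = 4 + (-76*(-35) + t)/8 = 4 + (2660 + t)/8 = 4 + (665/2 + t/8) = 673/2 + t/8)
22303 + D(-74, 44) = 22303 + (673/2 + (⅛)*(-74)) = 22303 + (673/2 - 37/4) = 22303 + 1309/4 = 90521/4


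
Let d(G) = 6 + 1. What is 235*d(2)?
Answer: 1645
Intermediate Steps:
d(G) = 7
235*d(2) = 235*7 = 1645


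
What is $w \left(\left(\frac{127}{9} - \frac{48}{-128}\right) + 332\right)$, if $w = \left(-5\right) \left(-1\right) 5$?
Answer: $\frac{623675}{72} \approx 8662.2$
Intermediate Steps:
$w = 25$ ($w = 5 \cdot 5 = 25$)
$w \left(\left(\frac{127}{9} - \frac{48}{-128}\right) + 332\right) = 25 \left(\left(\frac{127}{9} - \frac{48}{-128}\right) + 332\right) = 25 \left(\left(127 \cdot \frac{1}{9} - - \frac{3}{8}\right) + 332\right) = 25 \left(\left(\frac{127}{9} + \frac{3}{8}\right) + 332\right) = 25 \left(\frac{1043}{72} + 332\right) = 25 \cdot \frac{24947}{72} = \frac{623675}{72}$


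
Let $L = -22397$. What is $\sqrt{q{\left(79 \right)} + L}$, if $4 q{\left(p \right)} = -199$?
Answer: $\frac{173 i \sqrt{3}}{2} \approx 149.82 i$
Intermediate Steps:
$q{\left(p \right)} = - \frac{199}{4}$ ($q{\left(p \right)} = \frac{1}{4} \left(-199\right) = - \frac{199}{4}$)
$\sqrt{q{\left(79 \right)} + L} = \sqrt{- \frac{199}{4} - 22397} = \sqrt{- \frac{89787}{4}} = \frac{173 i \sqrt{3}}{2}$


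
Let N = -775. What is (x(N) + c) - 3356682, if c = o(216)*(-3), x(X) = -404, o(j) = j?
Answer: -3357734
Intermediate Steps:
c = -648 (c = 216*(-3) = -648)
(x(N) + c) - 3356682 = (-404 - 648) - 3356682 = -1052 - 3356682 = -3357734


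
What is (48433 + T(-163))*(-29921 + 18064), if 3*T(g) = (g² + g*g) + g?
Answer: -2350934818/3 ≈ -7.8364e+8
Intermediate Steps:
T(g) = g/3 + 2*g²/3 (T(g) = ((g² + g*g) + g)/3 = ((g² + g²) + g)/3 = (2*g² + g)/3 = (g + 2*g²)/3 = g/3 + 2*g²/3)
(48433 + T(-163))*(-29921 + 18064) = (48433 + (⅓)*(-163)*(1 + 2*(-163)))*(-29921 + 18064) = (48433 + (⅓)*(-163)*(1 - 326))*(-11857) = (48433 + (⅓)*(-163)*(-325))*(-11857) = (48433 + 52975/3)*(-11857) = (198274/3)*(-11857) = -2350934818/3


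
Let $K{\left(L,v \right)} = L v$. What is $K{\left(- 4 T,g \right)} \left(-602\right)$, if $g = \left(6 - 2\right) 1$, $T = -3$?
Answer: $-28896$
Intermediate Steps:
$g = 4$ ($g = 4 \cdot 1 = 4$)
$K{\left(- 4 T,g \right)} \left(-602\right) = \left(-4\right) \left(-3\right) 4 \left(-602\right) = 12 \cdot 4 \left(-602\right) = 48 \left(-602\right) = -28896$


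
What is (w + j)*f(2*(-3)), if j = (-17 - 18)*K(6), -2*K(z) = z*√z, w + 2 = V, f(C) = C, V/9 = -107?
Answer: 5790 - 630*√6 ≈ 4246.8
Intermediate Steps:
V = -963 (V = 9*(-107) = -963)
w = -965 (w = -2 - 963 = -965)
K(z) = -z^(3/2)/2 (K(z) = -z*√z/2 = -z^(3/2)/2)
j = 105*√6 (j = (-17 - 18)*(-3*√6) = -(-35)*6*√6/2 = -(-105)*√6 = 105*√6 ≈ 257.20)
(w + j)*f(2*(-3)) = (-965 + 105*√6)*(2*(-3)) = (-965 + 105*√6)*(-6) = 5790 - 630*√6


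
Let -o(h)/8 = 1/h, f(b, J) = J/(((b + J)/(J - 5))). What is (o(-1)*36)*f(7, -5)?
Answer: 7200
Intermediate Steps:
f(b, J) = J*(-5 + J)/(J + b) (f(b, J) = J/(((J + b)/(-5 + J))) = J*((-5 + J)/(J + b)) = J*(-5 + J)/(J + b))
o(h) = -8/h
(o(-1)*36)*f(7, -5) = (-8/(-1)*36)*(-5*(-5 - 5)/(-5 + 7)) = (-8*(-1)*36)*(-5*(-10)/2) = (8*36)*(-5*½*(-10)) = 288*25 = 7200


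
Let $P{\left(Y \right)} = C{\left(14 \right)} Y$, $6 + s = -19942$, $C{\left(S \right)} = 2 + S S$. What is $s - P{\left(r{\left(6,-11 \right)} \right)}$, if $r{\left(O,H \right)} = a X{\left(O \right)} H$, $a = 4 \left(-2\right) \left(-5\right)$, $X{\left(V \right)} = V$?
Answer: $502772$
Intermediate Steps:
$C{\left(S \right)} = 2 + S^{2}$
$a = 40$ ($a = \left(-8\right) \left(-5\right) = 40$)
$r{\left(O,H \right)} = 40 H O$ ($r{\left(O,H \right)} = 40 O H = 40 H O$)
$s = -19948$ ($s = -6 - 19942 = -19948$)
$P{\left(Y \right)} = 198 Y$ ($P{\left(Y \right)} = \left(2 + 14^{2}\right) Y = \left(2 + 196\right) Y = 198 Y$)
$s - P{\left(r{\left(6,-11 \right)} \right)} = -19948 - 198 \cdot 40 \left(-11\right) 6 = -19948 - 198 \left(-2640\right) = -19948 - -522720 = -19948 + 522720 = 502772$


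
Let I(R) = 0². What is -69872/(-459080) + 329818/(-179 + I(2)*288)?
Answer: -18925042544/10271915 ≈ -1842.4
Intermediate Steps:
I(R) = 0
-69872/(-459080) + 329818/(-179 + I(2)*288) = -69872/(-459080) + 329818/(-179 + 0*288) = -69872*(-1/459080) + 329818/(-179 + 0) = 8734/57385 + 329818/(-179) = 8734/57385 + 329818*(-1/179) = 8734/57385 - 329818/179 = -18925042544/10271915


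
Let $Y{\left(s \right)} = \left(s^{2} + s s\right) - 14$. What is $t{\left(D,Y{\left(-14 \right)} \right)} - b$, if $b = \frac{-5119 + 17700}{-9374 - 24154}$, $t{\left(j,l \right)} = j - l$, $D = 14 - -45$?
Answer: $- \frac{10682851}{33528} \approx -318.63$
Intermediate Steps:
$Y{\left(s \right)} = -14 + 2 s^{2}$ ($Y{\left(s \right)} = \left(s^{2} + s^{2}\right) - 14 = 2 s^{2} - 14 = -14 + 2 s^{2}$)
$D = 59$ ($D = 14 + 45 = 59$)
$b = - \frac{12581}{33528}$ ($b = \frac{12581}{-33528} = 12581 \left(- \frac{1}{33528}\right) = - \frac{12581}{33528} \approx -0.37524$)
$t{\left(D,Y{\left(-14 \right)} \right)} - b = \left(59 - \left(-14 + 2 \left(-14\right)^{2}\right)\right) - - \frac{12581}{33528} = \left(59 - \left(-14 + 2 \cdot 196\right)\right) + \frac{12581}{33528} = \left(59 - \left(-14 + 392\right)\right) + \frac{12581}{33528} = \left(59 - 378\right) + \frac{12581}{33528} = -319 + \frac{12581}{33528} = - \frac{10682851}{33528}$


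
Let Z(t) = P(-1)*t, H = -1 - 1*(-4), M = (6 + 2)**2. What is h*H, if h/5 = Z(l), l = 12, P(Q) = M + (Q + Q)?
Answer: 11160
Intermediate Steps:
M = 64 (M = 8**2 = 64)
P(Q) = 64 + 2*Q (P(Q) = 64 + (Q + Q) = 64 + 2*Q)
H = 3 (H = -1 + 4 = 3)
Z(t) = 62*t (Z(t) = (64 + 2*(-1))*t = (64 - 2)*t = 62*t)
h = 3720 (h = 5*(62*12) = 5*744 = 3720)
h*H = 3720*3 = 11160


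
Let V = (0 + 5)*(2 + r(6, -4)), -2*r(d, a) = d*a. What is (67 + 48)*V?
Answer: 8050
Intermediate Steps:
r(d, a) = -a*d/2 (r(d, a) = -d*a/2 = -a*d/2)
V = 70 (V = (0 + 5)*(2 - 1/2*(-4)*6) = 5*(2 + 12) = 5*14 = 70)
(67 + 48)*V = (67 + 48)*70 = 115*70 = 8050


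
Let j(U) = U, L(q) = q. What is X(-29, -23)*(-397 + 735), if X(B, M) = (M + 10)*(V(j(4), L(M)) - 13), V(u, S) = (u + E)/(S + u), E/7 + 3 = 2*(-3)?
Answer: 826072/19 ≈ 43478.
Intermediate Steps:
E = -63 (E = -21 + 7*(2*(-3)) = -21 + 7*(-6) = -21 - 42 = -63)
V(u, S) = (-63 + u)/(S + u) (V(u, S) = (u - 63)/(S + u) = (-63 + u)/(S + u))
X(B, M) = (-13 - 59/(4 + M))*(10 + M) (X(B, M) = (M + 10)*((-63 + 4)/(M + 4) - 13) = (10 + M)*(-59/(4 + M) - 13) = (10 + M)*(-13 - 59/(4 + M)) = (-13 - 59/(4 + M))*(10 + M))
X(-29, -23)*(-397 + 735) = ((-1110 - 241*(-23) - 13*(-23)**2)/(4 - 23))*(-397 + 735) = ((-1110 + 5543 - 13*529)/(-19))*338 = -(-1110 + 5543 - 6877)/19*338 = -1/19*(-2444)*338 = (2444/19)*338 = 826072/19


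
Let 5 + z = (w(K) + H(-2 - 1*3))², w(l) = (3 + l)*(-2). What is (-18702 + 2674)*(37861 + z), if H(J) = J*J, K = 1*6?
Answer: -607541340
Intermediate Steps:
K = 6
w(l) = -6 - 2*l
H(J) = J²
z = 44 (z = -5 + ((-6 - 2*6) + (-2 - 1*3)²)² = -5 + ((-6 - 12) + (-2 - 3)²)² = -5 + (-18 + (-5)²)² = -5 + (-18 + 25)² = -5 + 7² = -5 + 49 = 44)
(-18702 + 2674)*(37861 + z) = (-18702 + 2674)*(37861 + 44) = -16028*37905 = -607541340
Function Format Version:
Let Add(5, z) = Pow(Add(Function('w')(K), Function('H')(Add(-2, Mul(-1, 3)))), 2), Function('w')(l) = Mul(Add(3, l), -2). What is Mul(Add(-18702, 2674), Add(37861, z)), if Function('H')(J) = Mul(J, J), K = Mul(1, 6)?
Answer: -607541340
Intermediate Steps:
K = 6
Function('w')(l) = Add(-6, Mul(-2, l))
Function('H')(J) = Pow(J, 2)
z = 44 (z = Add(-5, Pow(Add(Add(-6, Mul(-2, 6)), Pow(Add(-2, Mul(-1, 3)), 2)), 2)) = Add(-5, Pow(Add(Add(-6, -12), Pow(Add(-2, -3), 2)), 2)) = Add(-5, Pow(Add(-18, Pow(-5, 2)), 2)) = Add(-5, Pow(Add(-18, 25), 2)) = Add(-5, Pow(7, 2)) = Add(-5, 49) = 44)
Mul(Add(-18702, 2674), Add(37861, z)) = Mul(Add(-18702, 2674), Add(37861, 44)) = Mul(-16028, 37905) = -607541340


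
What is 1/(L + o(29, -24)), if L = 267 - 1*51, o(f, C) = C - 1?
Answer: 1/191 ≈ 0.0052356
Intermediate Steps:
o(f, C) = -1 + C
L = 216 (L = 267 - 51 = 216)
1/(L + o(29, -24)) = 1/(216 + (-1 - 24)) = 1/(216 - 25) = 1/191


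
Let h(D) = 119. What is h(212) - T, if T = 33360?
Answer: -33241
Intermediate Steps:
h(212) - T = 119 - 1*33360 = 119 - 33360 = -33241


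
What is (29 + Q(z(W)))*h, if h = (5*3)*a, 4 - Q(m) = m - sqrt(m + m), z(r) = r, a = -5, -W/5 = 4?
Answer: -3975 - 150*I*sqrt(10) ≈ -3975.0 - 474.34*I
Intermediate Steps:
W = -20 (W = -5*4 = -20)
Q(m) = 4 - m + sqrt(2)*sqrt(m) (Q(m) = 4 - (m - sqrt(m + m)) = 4 - (m - sqrt(2*m)) = 4 - (m - sqrt(2)*sqrt(m)) = 4 + (-m + sqrt(2)*sqrt(m)) = 4 - m + sqrt(2)*sqrt(m))
h = -75 (h = (5*3)*(-5) = 15*(-5) = -75)
(29 + Q(z(W)))*h = (29 + (4 - 1*(-20) + sqrt(2)*sqrt(-20)))*(-75) = (29 + (4 + 20 + sqrt(2)*(2*I*sqrt(5))))*(-75) = (29 + (4 + 20 + 2*I*sqrt(10)))*(-75) = (29 + (24 + 2*I*sqrt(10)))*(-75) = (53 + 2*I*sqrt(10))*(-75) = -3975 - 150*I*sqrt(10)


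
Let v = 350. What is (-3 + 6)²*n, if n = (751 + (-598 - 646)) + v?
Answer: -1287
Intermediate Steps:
n = -143 (n = (751 + (-598 - 646)) + 350 = (751 - 1244) + 350 = -493 + 350 = -143)
(-3 + 6)²*n = (-3 + 6)²*(-143) = 3²*(-143) = 9*(-143) = -1287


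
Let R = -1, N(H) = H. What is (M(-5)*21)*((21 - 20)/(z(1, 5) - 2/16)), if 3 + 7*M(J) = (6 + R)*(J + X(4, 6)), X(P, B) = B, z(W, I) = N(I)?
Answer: 16/13 ≈ 1.2308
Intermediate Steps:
z(W, I) = I
M(J) = 27/7 + 5*J/7 (M(J) = -3/7 + ((6 - 1)*(J + 6))/7 = -3/7 + (5*(6 + J))/7 = -3/7 + (30 + 5*J)/7 = -3/7 + (30/7 + 5*J/7) = 27/7 + 5*J/7)
(M(-5)*21)*((21 - 20)/(z(1, 5) - 2/16)) = ((27/7 + (5/7)*(-5))*21)*((21 - 20)/(5 - 2/16)) = ((27/7 - 25/7)*21)*(1/(5 - 2*1/16)) = ((2/7)*21)*(1/(5 - 1/8)) = 6*(1/(39/8)) = 6*(1*(8/39)) = 6*(8/39) = 16/13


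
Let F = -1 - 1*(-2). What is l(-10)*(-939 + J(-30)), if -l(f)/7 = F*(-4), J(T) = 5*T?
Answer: -30492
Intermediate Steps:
F = 1 (F = -1 + 2 = 1)
l(f) = 28 (l(f) = -7*(-4) = 28)
l(-10)*(-939 + J(-30)) = 28*(-939 + 5*(-30)) = 28*(-939 - 150) = 28*(-1089) = -30492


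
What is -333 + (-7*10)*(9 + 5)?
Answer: -1313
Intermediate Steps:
-333 + (-7*10)*(9 + 5) = -333 - 70*14 = -333 - 980 = -1313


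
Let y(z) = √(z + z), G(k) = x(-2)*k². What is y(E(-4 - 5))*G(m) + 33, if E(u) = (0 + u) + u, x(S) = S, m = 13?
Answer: 33 - 2028*I ≈ 33.0 - 2028.0*I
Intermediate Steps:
G(k) = -2*k²
E(u) = 2*u (E(u) = u + u = 2*u)
y(z) = √2*√z (y(z) = √(2*z) = √2*√z)
y(E(-4 - 5))*G(m) + 33 = (√2*√(2*(-4 - 5)))*(-2*13²) + 33 = (√2*√(2*(-9)))*(-2*169) + 33 = (√2*√(-18))*(-338) + 33 = (√2*(3*I*√2))*(-338) + 33 = (6*I)*(-338) + 33 = -2028*I + 33 = 33 - 2028*I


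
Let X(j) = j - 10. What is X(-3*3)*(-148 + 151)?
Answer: -57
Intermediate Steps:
X(j) = -10 + j
X(-3*3)*(-148 + 151) = (-10 - 3*3)*(-148 + 151) = (-10 - 9)*3 = -19*3 = -57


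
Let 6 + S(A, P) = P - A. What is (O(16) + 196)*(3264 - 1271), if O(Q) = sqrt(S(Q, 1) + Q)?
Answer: 390628 + 1993*I*sqrt(5) ≈ 3.9063e+5 + 4456.5*I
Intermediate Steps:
S(A, P) = -6 + P - A (S(A, P) = -6 + (P - A) = -6 + P - A)
O(Q) = I*sqrt(5) (O(Q) = sqrt((-6 + 1 - Q) + Q) = sqrt((-5 - Q) + Q) = sqrt(-5) = I*sqrt(5))
(O(16) + 196)*(3264 - 1271) = (I*sqrt(5) + 196)*(3264 - 1271) = (196 + I*sqrt(5))*1993 = 390628 + 1993*I*sqrt(5)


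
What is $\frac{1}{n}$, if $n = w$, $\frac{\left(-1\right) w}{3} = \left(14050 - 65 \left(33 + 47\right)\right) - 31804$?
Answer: $\frac{1}{68862} \approx 1.4522 \cdot 10^{-5}$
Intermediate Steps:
$w = 68862$ ($w = - 3 \left(\left(14050 - 65 \left(33 + 47\right)\right) - 31804\right) = - 3 \left(\left(14050 - 5200\right) - 31804\right) = - 3 \left(8850 - 31804\right) = \left(-3\right) \left(-22954\right) = 68862$)
$n = 68862$
$\frac{1}{n} = \frac{1}{68862}$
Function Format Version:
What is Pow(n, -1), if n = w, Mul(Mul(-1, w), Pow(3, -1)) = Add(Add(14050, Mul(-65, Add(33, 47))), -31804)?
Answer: Rational(1, 68862) ≈ 1.4522e-5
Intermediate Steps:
w = 68862 (w = Mul(-3, Add(Add(14050, Mul(-65, Add(33, 47))), -31804)) = Mul(-3, Add(Add(14050, Mul(-65, 80)), -31804)) = Mul(-3, Add(Add(14050, -5200), -31804)) = Mul(-3, Add(8850, -31804)) = Mul(-3, -22954) = 68862)
n = 68862
Pow(n, -1) = Pow(68862, -1) = Rational(1, 68862)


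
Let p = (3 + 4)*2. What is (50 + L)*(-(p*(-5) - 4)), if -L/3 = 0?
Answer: 3700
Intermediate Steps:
L = 0 (L = -3*0 = 0)
p = 14 (p = 7*2 = 14)
(50 + L)*(-(p*(-5) - 4)) = (50 + 0)*(-(14*(-5) - 4)) = 50*(-(-70 - 4)) = 50*(-1*(-74)) = 50*74 = 3700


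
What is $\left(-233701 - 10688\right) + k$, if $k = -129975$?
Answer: $-374364$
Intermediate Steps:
$\left(-233701 - 10688\right) + k = \left(-233701 - 10688\right) - 129975 = -244389 - 129975 = -374364$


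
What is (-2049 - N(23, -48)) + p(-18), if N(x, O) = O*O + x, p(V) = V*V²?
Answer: -10208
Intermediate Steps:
p(V) = V³
N(x, O) = x + O² (N(x, O) = O² + x = x + O²)
(-2049 - N(23, -48)) + p(-18) = (-2049 - (23 + (-48)²)) + (-18)³ = (-2049 - (23 + 2304)) - 5832 = (-2049 - 1*2327) - 5832 = (-2049 - 2327) - 5832 = -4376 - 5832 = -10208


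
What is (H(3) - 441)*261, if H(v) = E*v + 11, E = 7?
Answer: -106749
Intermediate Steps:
H(v) = 11 + 7*v (H(v) = 7*v + 11 = 11 + 7*v)
(H(3) - 441)*261 = ((11 + 7*3) - 441)*261 = ((11 + 21) - 441)*261 = (32 - 441)*261 = -409*261 = -106749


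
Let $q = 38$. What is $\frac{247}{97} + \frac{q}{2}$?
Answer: $\frac{2090}{97} \approx 21.546$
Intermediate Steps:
$\frac{247}{97} + \frac{q}{2} = \frac{247}{97} + \frac{38}{2} = 247 \cdot \frac{1}{97} + 38 \cdot \frac{1}{2} = \frac{247}{97} + 19 = \frac{2090}{97}$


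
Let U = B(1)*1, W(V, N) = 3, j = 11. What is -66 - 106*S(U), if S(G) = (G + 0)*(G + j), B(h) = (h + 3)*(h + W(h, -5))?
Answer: -45858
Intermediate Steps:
B(h) = (3 + h)**2 (B(h) = (h + 3)*(h + 3) = (3 + h)*(3 + h) = (3 + h)**2)
U = 16 (U = (9 + 1**2 + 6*1)*1 = (9 + 1 + 6)*1 = 16*1 = 16)
S(G) = G*(11 + G) (S(G) = (G + 0)*(G + 11) = G*(11 + G))
-66 - 106*S(U) = -66 - 1696*(11 + 16) = -66 - 1696*27 = -66 - 106*432 = -66 - 45792 = -45858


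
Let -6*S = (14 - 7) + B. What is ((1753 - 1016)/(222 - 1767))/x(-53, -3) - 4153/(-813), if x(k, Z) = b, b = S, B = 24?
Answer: 67501007/12979545 ≈ 5.2006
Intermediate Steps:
S = -31/6 (S = -((14 - 7) + 24)/6 = -(7 + 24)/6 = -⅙*31 = -31/6 ≈ -5.1667)
b = -31/6 ≈ -5.1667
x(k, Z) = -31/6
((1753 - 1016)/(222 - 1767))/x(-53, -3) - 4153/(-813) = ((1753 - 1016)/(222 - 1767))/(-31/6) - 4153/(-813) = (737/(-1545))*(-6/31) - 4153*(-1/813) = (737*(-1/1545))*(-6/31) + 4153/813 = -737/1545*(-6/31) + 4153/813 = 1474/15965 + 4153/813 = 67501007/12979545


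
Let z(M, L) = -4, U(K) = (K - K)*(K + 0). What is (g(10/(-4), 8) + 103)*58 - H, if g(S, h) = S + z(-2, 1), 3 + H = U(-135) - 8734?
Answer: 14334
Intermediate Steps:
U(K) = 0 (U(K) = 0*K = 0)
H = -8737 (H = -3 + (0 - 8734) = -3 - 8734 = -8737)
g(S, h) = -4 + S (g(S, h) = S - 4 = -4 + S)
(g(10/(-4), 8) + 103)*58 - H = ((-4 + 10/(-4)) + 103)*58 - 1*(-8737) = ((-4 + 10*(-1/4)) + 103)*58 + 8737 = ((-4 - 5/2) + 103)*58 + 8737 = (-13/2 + 103)*58 + 8737 = (193/2)*58 + 8737 = 5597 + 8737 = 14334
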